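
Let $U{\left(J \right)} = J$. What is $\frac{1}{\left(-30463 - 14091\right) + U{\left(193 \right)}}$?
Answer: $- \frac{1}{44361} \approx -2.2542 \cdot 10^{-5}$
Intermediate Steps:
$\frac{1}{\left(-30463 - 14091\right) + U{\left(193 \right)}} = \frac{1}{\left(-30463 - 14091\right) + 193} = \frac{1}{-44554 + 193} = \frac{1}{-44361} = - \frac{1}{44361}$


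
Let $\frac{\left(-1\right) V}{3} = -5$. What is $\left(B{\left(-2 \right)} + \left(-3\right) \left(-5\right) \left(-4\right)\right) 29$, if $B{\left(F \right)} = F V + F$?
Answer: $-2668$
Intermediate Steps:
$V = 15$ ($V = \left(-3\right) \left(-5\right) = 15$)
$B{\left(F \right)} = 16 F$ ($B{\left(F \right)} = F 15 + F = 15 F + F = 16 F$)
$\left(B{\left(-2 \right)} + \left(-3\right) \left(-5\right) \left(-4\right)\right) 29 = \left(16 \left(-2\right) + \left(-3\right) \left(-5\right) \left(-4\right)\right) 29 = \left(-32 + 15 \left(-4\right)\right) 29 = \left(-32 - 60\right) 29 = \left(-92\right) 29 = -2668$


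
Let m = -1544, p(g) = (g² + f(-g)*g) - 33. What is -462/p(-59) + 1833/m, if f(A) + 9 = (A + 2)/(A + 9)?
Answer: -25612753/19628872 ≈ -1.3049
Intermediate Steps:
f(A) = -9 + (2 + A)/(9 + A) (f(A) = -9 + (A + 2)/(A + 9) = -9 + (2 + A)/(9 + A))
p(g) = -33 + g² + g*(-79 + 8*g)/(9 - g) (p(g) = (g² + ((-79 - (-8)*g)/(9 - g))*g) - 33 = (g² + ((-79 + 8*g)/(9 - g))*g) - 33 = (g² + g*(-79 + 8*g)/(9 - g)) - 33 = -33 + g² + g*(-79 + 8*g)/(9 - g))
-462/p(-59) + 1833/m = -462*(-9 - 59)/(297 + (-59)³ - 17*(-59)² + 46*(-59)) + 1833/(-1544) = -462*(-68/(297 - 205379 - 17*3481 - 2714)) + 1833*(-1/1544) = -462*(-68/(297 - 205379 - 59177 - 2714)) - 1833/1544 = -462/((-1/68*(-266973))) - 1833/1544 = -462/266973/68 - 1833/1544 = -462*68/266973 - 1833/1544 = -1496/12713 - 1833/1544 = -25612753/19628872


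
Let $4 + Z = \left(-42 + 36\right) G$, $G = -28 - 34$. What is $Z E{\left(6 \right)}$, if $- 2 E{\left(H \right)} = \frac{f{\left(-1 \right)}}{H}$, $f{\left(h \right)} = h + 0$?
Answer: $\frac{92}{3} \approx 30.667$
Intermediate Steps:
$G = -62$
$Z = 368$ ($Z = -4 + \left(-42 + 36\right) \left(-62\right) = -4 - -372 = -4 + 372 = 368$)
$f{\left(h \right)} = h$
$E{\left(H \right)} = \frac{1}{2 H}$ ($E{\left(H \right)} = - \frac{\left(-1\right) \frac{1}{H}}{2} = \frac{1}{2 H}$)
$Z E{\left(6 \right)} = 368 \frac{1}{2 \cdot 6} = 368 \cdot \frac{1}{2} \cdot \frac{1}{6} = 368 \cdot \frac{1}{12} = \frac{92}{3}$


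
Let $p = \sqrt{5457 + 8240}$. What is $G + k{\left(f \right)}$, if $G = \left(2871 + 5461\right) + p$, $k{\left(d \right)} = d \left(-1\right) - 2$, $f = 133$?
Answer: $8197 + \sqrt{13697} \approx 8314.0$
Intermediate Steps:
$k{\left(d \right)} = -2 - d$ ($k{\left(d \right)} = - d - 2 = -2 - d$)
$p = \sqrt{13697} \approx 117.03$
$G = 8332 + \sqrt{13697}$ ($G = \left(2871 + 5461\right) + \sqrt{13697} = 8332 + \sqrt{13697} \approx 8449.0$)
$G + k{\left(f \right)} = \left(8332 + \sqrt{13697}\right) - 135 = 8197 + \sqrt{13697}$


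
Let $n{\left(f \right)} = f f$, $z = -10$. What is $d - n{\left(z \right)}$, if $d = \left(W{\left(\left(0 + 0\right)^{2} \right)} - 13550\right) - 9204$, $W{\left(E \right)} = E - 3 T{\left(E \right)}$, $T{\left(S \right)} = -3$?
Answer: $-22845$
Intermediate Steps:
$n{\left(f \right)} = f^{2}$
$W{\left(E \right)} = 9 + E$ ($W{\left(E \right)} = E - -9 = E + 9 = 9 + E$)
$d = -22745$ ($d = \left(\left(9 + \left(0 + 0\right)^{2}\right) - 13550\right) - 9204 = \left(\left(9 + 0^{2}\right) - 13550\right) - 9204 = \left(\left(9 + 0\right) - 13550\right) - 9204 = \left(9 - 13550\right) - 9204 = -13541 - 9204 = -22745$)
$d - n{\left(z \right)} = -22745 - \left(-10\right)^{2} = -22745 - 100 = -22845$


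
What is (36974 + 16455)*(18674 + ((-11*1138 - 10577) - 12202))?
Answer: -888150267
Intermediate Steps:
(36974 + 16455)*(18674 + ((-11*1138 - 10577) - 12202)) = 53429*(18674 + ((-12518 - 10577) - 12202)) = 53429*(18674 + (-23095 - 12202)) = 53429*(18674 - 35297) = 53429*(-16623) = -888150267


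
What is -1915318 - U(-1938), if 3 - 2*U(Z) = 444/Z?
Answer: -1237296471/646 ≈ -1.9153e+6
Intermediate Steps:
U(Z) = 3/2 - 222/Z
-1915318 - U(-1938) = -1915318 - (3/2 - 222/(-1938)) = -1915318 - (3/2 - 222*(-1/1938)) = -1915318 - (3/2 + 37/323) = -1915318 - 1*1043/646 = -1915318 - 1043/646 = -1237296471/646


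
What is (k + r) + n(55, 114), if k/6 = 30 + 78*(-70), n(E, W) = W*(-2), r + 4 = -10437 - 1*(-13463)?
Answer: -29786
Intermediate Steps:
r = 3022 (r = -4 + (-10437 - 1*(-13463)) = -4 + (-10437 + 13463) = -4 + 3026 = 3022)
n(E, W) = -2*W
k = -32580 (k = 6*(30 + 78*(-70)) = 6*(30 - 5460) = 6*(-5430) = -32580)
(k + r) + n(55, 114) = (-32580 + 3022) - 2*114 = -29558 - 228 = -29786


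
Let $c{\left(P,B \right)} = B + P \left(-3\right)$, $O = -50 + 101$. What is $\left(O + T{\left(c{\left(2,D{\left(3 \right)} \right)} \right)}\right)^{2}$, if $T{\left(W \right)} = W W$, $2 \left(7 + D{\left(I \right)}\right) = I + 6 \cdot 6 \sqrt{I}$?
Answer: $\frac{29580649}{16} - 956547 \sqrt{3} \approx 1.92 \cdot 10^{5}$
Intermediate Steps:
$D{\left(I \right)} = -7 + \frac{I}{2} + 18 \sqrt{I}$ ($D{\left(I \right)} = -7 + \frac{I + 6 \cdot 6 \sqrt{I}}{2} = -7 + \frac{I + 36 \sqrt{I}}{2} = -7 + \left(\frac{I}{2} + 18 \sqrt{I}\right) = -7 + \frac{I}{2} + 18 \sqrt{I}$)
$O = 51$
$c{\left(P,B \right)} = B - 3 P$
$T{\left(W \right)} = W^{2}$
$\left(O + T{\left(c{\left(2,D{\left(3 \right)} \right)} \right)}\right)^{2} = \left(51 + \left(\left(-7 + \frac{1}{2} \cdot 3 + 18 \sqrt{3}\right) - 6\right)^{2}\right)^{2} = \left(51 + \left(\left(-7 + \frac{3}{2} + 18 \sqrt{3}\right) - 6\right)^{2}\right)^{2} = \left(51 + \left(\left(- \frac{11}{2} + 18 \sqrt{3}\right) - 6\right)^{2}\right)^{2} = \left(51 + \left(- \frac{23}{2} + 18 \sqrt{3}\right)^{2}\right)^{2}$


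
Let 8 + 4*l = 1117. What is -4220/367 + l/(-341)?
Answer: -6163083/500588 ≈ -12.312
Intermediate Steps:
l = 1109/4 (l = -2 + (1/4)*1117 = -2 + 1117/4 = 1109/4 ≈ 277.25)
-4220/367 + l/(-341) = -4220/367 + (1109/4)/(-341) = -4220*1/367 + (1109/4)*(-1/341) = -4220/367 - 1109/1364 = -6163083/500588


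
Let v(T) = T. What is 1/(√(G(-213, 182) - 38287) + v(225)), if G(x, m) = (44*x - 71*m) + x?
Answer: 225/111419 - I*√60794/111419 ≈ 0.0020194 - 0.0022129*I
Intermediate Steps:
G(x, m) = -71*m + 45*x (G(x, m) = (-71*m + 44*x) + x = -71*m + 45*x)
1/(√(G(-213, 182) - 38287) + v(225)) = 1/(√((-71*182 + 45*(-213)) - 38287) + 225) = 1/(√((-12922 - 9585) - 38287) + 225) = 1/(√(-22507 - 38287) + 225) = 1/(√(-60794) + 225) = 1/(I*√60794 + 225) = 1/(225 + I*√60794)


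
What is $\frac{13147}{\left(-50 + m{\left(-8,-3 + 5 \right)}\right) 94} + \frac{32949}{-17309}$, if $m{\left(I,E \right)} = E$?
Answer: $- \frac{376227311}{78098208} \approx -4.8174$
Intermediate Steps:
$\frac{13147}{\left(-50 + m{\left(-8,-3 + 5 \right)}\right) 94} + \frac{32949}{-17309} = \frac{13147}{\left(-50 + \left(-3 + 5\right)\right) 94} + \frac{32949}{-17309} = \frac{13147}{\left(-50 + 2\right) 94} + 32949 \left(- \frac{1}{17309}\right) = \frac{13147}{\left(-48\right) 94} - \frac{32949}{17309} = \frac{13147}{-4512} - \frac{32949}{17309} = 13147 \left(- \frac{1}{4512}\right) - \frac{32949}{17309} = - \frac{13147}{4512} - \frac{32949}{17309} = - \frac{376227311}{78098208}$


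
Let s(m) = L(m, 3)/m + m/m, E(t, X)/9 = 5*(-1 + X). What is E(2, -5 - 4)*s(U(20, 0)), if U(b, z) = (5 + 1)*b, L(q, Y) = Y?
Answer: -1845/4 ≈ -461.25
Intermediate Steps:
U(b, z) = 6*b
E(t, X) = -45 + 45*X (E(t, X) = 9*(5*(-1 + X)) = 9*(-5 + 5*X) = -45 + 45*X)
s(m) = 1 + 3/m (s(m) = 3/m + m/m = 3/m + 1 = 1 + 3/m)
E(2, -5 - 4)*s(U(20, 0)) = (-45 + 45*(-5 - 4))*((3 + 6*20)/((6*20))) = (-45 + 45*(-9))*((3 + 120)/120) = (-45 - 405)*((1/120)*123) = -450*41/40 = -1845/4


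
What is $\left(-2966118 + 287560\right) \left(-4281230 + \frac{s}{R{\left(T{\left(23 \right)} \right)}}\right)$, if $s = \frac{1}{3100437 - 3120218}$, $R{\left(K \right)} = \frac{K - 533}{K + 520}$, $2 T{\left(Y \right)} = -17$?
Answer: $\frac{81888904203771437662}{7140941} \approx 1.1468 \cdot 10^{13}$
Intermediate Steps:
$T{\left(Y \right)} = - \frac{17}{2}$ ($T{\left(Y \right)} = \frac{1}{2} \left(-17\right) = - \frac{17}{2}$)
$R{\left(K \right)} = \frac{-533 + K}{520 + K}$
$s = - \frac{1}{19781}$ ($s = \frac{1}{-19781} = - \frac{1}{19781} \approx -5.0554 \cdot 10^{-5}$)
$\left(-2966118 + 287560\right) \left(-4281230 + \frac{s}{R{\left(T{\left(23 \right)} \right)}}\right) = \left(-2966118 + 287560\right) \left(-4281230 - \frac{1}{19781 \frac{-533 - \frac{17}{2}}{520 - \frac{17}{2}}}\right) = - 2678558 \left(-4281230 - \frac{1}{19781 \frac{1}{\frac{1023}{2}} \left(- \frac{1083}{2}\right)}\right) = - 2678558 \left(-4281230 - \frac{1}{19781 \cdot \frac{2}{1023} \left(- \frac{1083}{2}\right)}\right) = - 2678558 \left(-4281230 - \frac{1}{19781 \left(- \frac{361}{341}\right)}\right) = - 2678558 \left(-4281230 - - \frac{341}{7140941}\right) = - 2678558 \left(-4281230 + \frac{341}{7140941}\right) = \left(-2678558\right) \left(- \frac{30572010837089}{7140941}\right) = \frac{81888904203771437662}{7140941}$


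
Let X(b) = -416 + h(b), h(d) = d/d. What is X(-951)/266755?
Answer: -83/53351 ≈ -0.0015557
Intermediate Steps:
h(d) = 1
X(b) = -415 (X(b) = -416 + 1 = -415)
X(-951)/266755 = -415/266755 = -415*1/266755 = -83/53351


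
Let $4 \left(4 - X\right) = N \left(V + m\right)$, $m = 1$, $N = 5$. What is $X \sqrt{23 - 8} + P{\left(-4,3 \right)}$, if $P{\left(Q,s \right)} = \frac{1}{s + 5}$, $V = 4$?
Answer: $\frac{1}{8} - \frac{9 \sqrt{15}}{4} \approx -8.5892$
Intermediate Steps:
$P{\left(Q,s \right)} = \frac{1}{5 + s}$
$X = - \frac{9}{4}$ ($X = 4 - \frac{5 \left(4 + 1\right)}{4} = 4 - \frac{5 \cdot 5}{4} = 4 - \frac{25}{4} = - \frac{9}{4} \approx -2.25$)
$X \sqrt{23 - 8} + P{\left(-4,3 \right)} = - \frac{9 \sqrt{23 - 8}}{4} + \frac{1}{5 + 3} = - \frac{9 \sqrt{15}}{4} + \frac{1}{8} = \frac{1}{8} - \frac{9 \sqrt{15}}{4}$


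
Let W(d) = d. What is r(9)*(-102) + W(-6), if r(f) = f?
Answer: -924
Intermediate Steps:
r(9)*(-102) + W(-6) = 9*(-102) - 6 = -918 - 6 = -924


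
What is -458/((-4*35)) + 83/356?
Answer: 43667/12460 ≈ 3.5046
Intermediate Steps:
-458/((-4*35)) + 83/356 = -458/(-140) + 83*(1/356) = -458*(-1/140) + 83/356 = 229/70 + 83/356 = 43667/12460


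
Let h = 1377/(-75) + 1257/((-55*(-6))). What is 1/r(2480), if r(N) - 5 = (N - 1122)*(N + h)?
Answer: 275/920723338 ≈ 2.9868e-7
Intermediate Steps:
h = -8003/550 (h = 1377*(-1/75) + 1257/330 = -459/25 + 1257*(1/330) = -459/25 + 419/110 = -8003/550 ≈ -14.551)
r(N) = 5 + (-1122 + N)*(-8003/550 + N) (r(N) = 5 + (N - 1122)*(N - 8003/550) = 5 + (-1122 + N)*(-8003/550 + N))
1/r(2480) = 1/(408278/25 + 2480² - 625103/550*2480) = 1/(408278/25 + 6150400 - 155025544/55) = 1/(920723338/275) = 275/920723338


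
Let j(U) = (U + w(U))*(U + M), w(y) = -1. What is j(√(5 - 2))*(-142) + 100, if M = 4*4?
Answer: 1946 - 2130*√3 ≈ -1743.3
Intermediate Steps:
M = 16
j(U) = (-1 + U)*(16 + U) (j(U) = (U - 1)*(U + 16) = (-1 + U)*(16 + U))
j(√(5 - 2))*(-142) + 100 = (-16 + (√(5 - 2))² + 15*√(5 - 2))*(-142) + 100 = (-16 + (√3)² + 15*√3)*(-142) + 100 = (-16 + 3 + 15*√3)*(-142) + 100 = (-13 + 15*√3)*(-142) + 100 = (1846 - 2130*√3) + 100 = 1946 - 2130*√3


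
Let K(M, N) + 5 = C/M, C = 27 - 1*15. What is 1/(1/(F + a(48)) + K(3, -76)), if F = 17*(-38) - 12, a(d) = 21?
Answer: -637/638 ≈ -0.99843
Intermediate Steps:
C = 12 (C = 27 - 15 = 12)
K(M, N) = -5 + 12/M
F = -658 (F = -646 - 12 = -658)
1/(1/(F + a(48)) + K(3, -76)) = 1/(1/(-658 + 21) + (-5 + 12/3)) = 1/(1/(-637) + (-5 + 12*(⅓))) = 1/(-1/637 + (-5 + 4)) = 1/(-1/637 - 1) = 1/(-638/637) = -637/638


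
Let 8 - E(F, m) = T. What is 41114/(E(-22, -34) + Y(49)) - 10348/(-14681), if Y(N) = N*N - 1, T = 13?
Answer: 628378094/35160995 ≈ 17.871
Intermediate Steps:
E(F, m) = -5 (E(F, m) = 8 - 1*13 = 8 - 13 = -5)
Y(N) = -1 + N**2 (Y(N) = N**2 - 1 = -1 + N**2)
41114/(E(-22, -34) + Y(49)) - 10348/(-14681) = 41114/(-5 + (-1 + 49**2)) - 10348/(-14681) = 41114/(-5 + (-1 + 2401)) - 10348*(-1/14681) = 41114/(-5 + 2400) + 10348/14681 = 41114/2395 + 10348/14681 = 628378094/35160995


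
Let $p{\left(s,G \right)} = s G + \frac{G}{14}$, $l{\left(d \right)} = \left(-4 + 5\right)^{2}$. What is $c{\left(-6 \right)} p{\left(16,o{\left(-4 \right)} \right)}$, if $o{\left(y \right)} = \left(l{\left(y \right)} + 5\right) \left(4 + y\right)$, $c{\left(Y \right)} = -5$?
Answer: $0$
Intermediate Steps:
$l{\left(d \right)} = 1$ ($l{\left(d \right)} = 1^{2} = 1$)
$o{\left(y \right)} = 24 + 6 y$ ($o{\left(y \right)} = \left(1 + 5\right) \left(4 + y\right) = 6 \left(4 + y\right) = 24 + 6 y$)
$p{\left(s,G \right)} = \frac{G}{14} + G s$ ($p{\left(s,G \right)} = G s + G \frac{1}{14} = G s + \frac{G}{14} = \frac{G}{14} + G s$)
$c{\left(-6 \right)} p{\left(16,o{\left(-4 \right)} \right)} = - 5 \left(24 + 6 \left(-4\right)\right) \left(\frac{1}{14} + 16\right) = - 5 \left(24 - 24\right) \frac{225}{14} = - 5 \cdot 0 \cdot \frac{225}{14} = \left(-5\right) 0 = 0$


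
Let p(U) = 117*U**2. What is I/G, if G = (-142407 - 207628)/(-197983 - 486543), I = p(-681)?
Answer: 37142406087462/350035 ≈ 1.0611e+8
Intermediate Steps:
I = 54260037 (I = 117*(-681)**2 = 117*463761 = 54260037)
G = 350035/684526 (G = -350035/(-684526) = -350035*(-1/684526) = 350035/684526 ≈ 0.51135)
I/G = 54260037/(350035/684526) = 54260037*(684526/350035) = 37142406087462/350035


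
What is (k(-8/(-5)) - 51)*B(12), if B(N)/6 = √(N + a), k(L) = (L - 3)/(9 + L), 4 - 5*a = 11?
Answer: -3252*√265/53 ≈ -998.84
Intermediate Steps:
a = -7/5 (a = ⅘ - ⅕*11 = ⅘ - 11/5 = -7/5 ≈ -1.4000)
k(L) = (-3 + L)/(9 + L)
B(N) = 6*√(-7/5 + N) (B(N) = 6*√(N - 7/5) = 6*√(-7/5 + N))
(k(-8/(-5)) - 51)*B(12) = ((-3 - 8/(-5))/(9 - 8/(-5)) - 51)*(6*√(-35 + 25*12)/5) = ((-3 - 8*(-⅕))/(9 - 8*(-⅕)) - 51)*(6*√(-35 + 300)/5) = ((-3 + 8/5)/(9 + 8/5) - 51)*(6*√265/5) = (-7/5/(53/5) - 51)*(6*√265/5) = ((5/53)*(-7/5) - 51)*(6*√265/5) = (-7/53 - 51)*(6*√265/5) = -3252*√265/53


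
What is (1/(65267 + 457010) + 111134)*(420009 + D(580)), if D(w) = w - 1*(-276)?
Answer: 24428154453262935/522277 ≈ 4.6772e+10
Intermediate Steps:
D(w) = 276 + w (D(w) = w + 276 = 276 + w)
(1/(65267 + 457010) + 111134)*(420009 + D(580)) = (1/(65267 + 457010) + 111134)*(420009 + (276 + 580)) = (1/522277 + 111134)*(420009 + 856) = (1/522277 + 111134)*420865 = (58042732119/522277)*420865 = 24428154453262935/522277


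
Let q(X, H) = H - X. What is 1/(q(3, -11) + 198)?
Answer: 1/184 ≈ 0.0054348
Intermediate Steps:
1/(q(3, -11) + 198) = 1/((-11 - 1*3) + 198) = 1/((-11 - 3) + 198) = 1/(-14 + 198) = 1/184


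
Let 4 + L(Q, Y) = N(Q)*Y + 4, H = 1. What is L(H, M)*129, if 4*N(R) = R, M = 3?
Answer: 387/4 ≈ 96.750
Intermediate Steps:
N(R) = R/4
L(Q, Y) = Q*Y/4 (L(Q, Y) = -4 + ((Q/4)*Y + 4) = -4 + (Q*Y/4 + 4) = -4 + (4 + Q*Y/4) = Q*Y/4)
L(H, M)*129 = ((1/4)*1*3)*129 = (3/4)*129 = 387/4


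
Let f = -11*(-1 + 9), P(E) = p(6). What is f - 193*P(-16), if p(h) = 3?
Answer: -667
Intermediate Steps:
P(E) = 3
f = -88 (f = -11*8 = -88)
f - 193*P(-16) = -88 - 193*3 = -88 - 579 = -667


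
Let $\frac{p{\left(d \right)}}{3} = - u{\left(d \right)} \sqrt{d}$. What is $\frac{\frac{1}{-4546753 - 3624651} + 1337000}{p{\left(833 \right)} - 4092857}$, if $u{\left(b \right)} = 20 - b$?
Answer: $- \frac{44715146837857743143}{136842606154769069824} - \frac{186525378717786927 \sqrt{17}}{136842606154769069824} \approx -0.33238$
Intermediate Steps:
$p{\left(d \right)} = - 3 \sqrt{d} \left(20 - d\right)$ ($p{\left(d \right)} = 3 \left(- \left(20 - d\right) \sqrt{d}\right) = 3 \left(- \sqrt{d} \left(20 - d\right)\right) = - 3 \sqrt{d} \left(20 - d\right)$)
$\frac{\frac{1}{-4546753 - 3624651} + 1337000}{p{\left(833 \right)} - 4092857} = \frac{\frac{1}{-4546753 - 3624651} + 1337000}{3 \sqrt{833} \left(-20 + 833\right) - 4092857} = \frac{\frac{1}{-8171404} + 1337000}{3 \cdot 7 \sqrt{17} \cdot 813 - 4092857} = \frac{- \frac{1}{8171404} + 1337000}{17073 \sqrt{17} - 4092857} = \frac{10925167147999}{8171404 \left(-4092857 + 17073 \sqrt{17}\right)}$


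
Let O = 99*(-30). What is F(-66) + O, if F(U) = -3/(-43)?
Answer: -127707/43 ≈ -2969.9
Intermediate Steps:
F(U) = 3/43 (F(U) = -3*(-1/43) = 3/43)
O = -2970
F(-66) + O = 3/43 - 2970 = -127707/43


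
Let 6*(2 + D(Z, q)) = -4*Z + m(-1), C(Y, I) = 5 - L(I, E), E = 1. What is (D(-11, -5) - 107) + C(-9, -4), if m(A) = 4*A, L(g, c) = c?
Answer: -295/3 ≈ -98.333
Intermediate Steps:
C(Y, I) = 4 (C(Y, I) = 5 - 1*1 = 5 - 1 = 4)
D(Z, q) = -8/3 - 2*Z/3 (D(Z, q) = -2 + (-4*Z + 4*(-1))/6 = -2 + (-4*Z - 4)/6 = -2 + (-4 - 4*Z)/6 = -2 + (-2/3 - 2*Z/3) = -8/3 - 2*Z/3)
(D(-11, -5) - 107) + C(-9, -4) = ((-8/3 - 2/3*(-11)) - 107) + 4 = ((-8/3 + 22/3) - 107) + 4 = (14/3 - 107) + 4 = -307/3 + 4 = -295/3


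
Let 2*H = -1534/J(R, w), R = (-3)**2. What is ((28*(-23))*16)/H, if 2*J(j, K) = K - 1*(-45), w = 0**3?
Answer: 231840/767 ≈ 302.27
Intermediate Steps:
R = 9
w = 0
J(j, K) = 45/2 + K/2 (J(j, K) = (K - 1*(-45))/2 = (K + 45)/2 = (45 + K)/2 = 45/2 + K/2)
H = -1534/45 (H = (-1534/(45/2 + (1/2)*0))/2 = (-1534/(45/2 + 0))/2 = (-1534/45/2)/2 = (-1534*2/45)/2 = (1/2)*(-3068/45) = -1534/45 ≈ -34.089)
((28*(-23))*16)/H = ((28*(-23))*16)/(-1534/45) = -644*16*(-45/1534) = -10304*(-45/1534) = 231840/767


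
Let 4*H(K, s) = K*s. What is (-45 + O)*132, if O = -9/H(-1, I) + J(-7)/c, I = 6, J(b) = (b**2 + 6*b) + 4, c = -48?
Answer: -20713/4 ≈ -5178.3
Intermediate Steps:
J(b) = 4 + b**2 + 6*b
H(K, s) = K*s/4 (H(K, s) = (K*s)/4 = K*s/4)
O = 277/48 (O = -9/((1/4)*(-1)*6) + (4 + (-7)**2 + 6*(-7))/(-48) = -9/(-3/2) + (4 + 49 - 42)*(-1/48) = -9*(-2/3) + 11*(-1/48) = 6 - 11/48 = 277/48 ≈ 5.7708)
(-45 + O)*132 = (-45 + 277/48)*132 = -1883/48*132 = -20713/4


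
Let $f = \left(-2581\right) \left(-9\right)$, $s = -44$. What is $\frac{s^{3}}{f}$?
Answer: $- \frac{85184}{23229} \approx -3.6671$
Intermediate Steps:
$f = 23229$
$\frac{s^{3}}{f} = \frac{\left(-44\right)^{3}}{23229} = \left(-85184\right) \frac{1}{23229} = - \frac{85184}{23229}$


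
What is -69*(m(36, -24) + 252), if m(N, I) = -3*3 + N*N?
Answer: -106191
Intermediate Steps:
m(N, I) = -9 + N²
-69*(m(36, -24) + 252) = -69*((-9 + 36²) + 252) = -69*((-9 + 1296) + 252) = -69*(1287 + 252) = -69*1539 = -106191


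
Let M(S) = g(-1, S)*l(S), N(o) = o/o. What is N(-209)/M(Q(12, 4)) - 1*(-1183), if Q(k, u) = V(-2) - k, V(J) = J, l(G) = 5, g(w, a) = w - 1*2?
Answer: 17744/15 ≈ 1182.9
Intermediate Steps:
g(w, a) = -2 + w (g(w, a) = w - 2 = -2 + w)
Q(k, u) = -2 - k
N(o) = 1
M(S) = -15 (M(S) = (-2 - 1)*5 = -3*5 = -15)
N(-209)/M(Q(12, 4)) - 1*(-1183) = 1/(-15) - 1*(-1183) = 1*(-1/15) + 1183 = -1/15 + 1183 = 17744/15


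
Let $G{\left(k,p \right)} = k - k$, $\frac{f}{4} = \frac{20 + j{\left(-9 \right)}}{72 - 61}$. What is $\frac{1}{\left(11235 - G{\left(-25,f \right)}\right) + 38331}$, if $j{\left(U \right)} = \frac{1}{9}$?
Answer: $\frac{1}{49566} \approx 2.0175 \cdot 10^{-5}$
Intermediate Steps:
$j{\left(U \right)} = \frac{1}{9}$
$f = \frac{724}{99}$ ($f = 4 \frac{20 + \frac{1}{9}}{72 - 61} = 4 \frac{181}{9 \cdot 11} = 4 \cdot \frac{181}{9} \cdot \frac{1}{11} = 4 \cdot \frac{181}{99} = \frac{724}{99} \approx 7.3131$)
$G{\left(k,p \right)} = 0$
$\frac{1}{\left(11235 - G{\left(-25,f \right)}\right) + 38331} = \frac{1}{\left(11235 - 0\right) + 38331} = \frac{1}{\left(11235 + 0\right) + 38331} = \frac{1}{11235 + 38331} = \frac{1}{49566}$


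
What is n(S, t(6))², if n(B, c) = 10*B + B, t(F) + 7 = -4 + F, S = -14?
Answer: 23716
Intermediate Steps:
t(F) = -11 + F (t(F) = -7 + (-4 + F) = -11 + F)
n(B, c) = 11*B
n(S, t(6))² = (11*(-14))² = (-154)² = 23716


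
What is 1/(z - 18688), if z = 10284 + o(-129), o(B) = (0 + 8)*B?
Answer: -1/9436 ≈ -0.00010598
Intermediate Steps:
o(B) = 8*B
z = 9252 (z = 10284 + 8*(-129) = 10284 - 1032 = 9252)
1/(z - 18688) = 1/(9252 - 18688) = 1/(-9436) = -1/9436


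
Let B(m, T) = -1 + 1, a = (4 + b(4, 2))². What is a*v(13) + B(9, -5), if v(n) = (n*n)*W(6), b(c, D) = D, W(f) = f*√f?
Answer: 36504*√6 ≈ 89416.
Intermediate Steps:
W(f) = f^(3/2)
a = 36 (a = (4 + 2)² = 6² = 36)
v(n) = 6*√6*n² (v(n) = (n*n)*6^(3/2) = n²*(6*√6) = 6*√6*n²)
B(m, T) = 0
a*v(13) + B(9, -5) = 36*(6*√6*13²) + 0 = 36*(6*√6*169) + 0 = 36*(1014*√6) + 0 = 36504*√6 + 0 = 36504*√6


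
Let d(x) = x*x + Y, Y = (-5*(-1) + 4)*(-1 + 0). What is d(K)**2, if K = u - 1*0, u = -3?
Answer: 0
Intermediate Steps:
K = -3 (K = -3 - 1*0 = -3 + 0 = -3)
Y = -9 (Y = (5 + 4)*(-1) = 9*(-1) = -9)
d(x) = -9 + x**2 (d(x) = x*x - 9 = x**2 - 9 = -9 + x**2)
d(K)**2 = (-9 + (-3)**2)**2 = (-9 + 9)**2 = 0**2 = 0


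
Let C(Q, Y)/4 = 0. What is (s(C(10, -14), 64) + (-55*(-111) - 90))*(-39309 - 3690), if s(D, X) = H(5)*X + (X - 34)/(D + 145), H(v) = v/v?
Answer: -7580594703/29 ≈ -2.6140e+8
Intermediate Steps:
C(Q, Y) = 0 (C(Q, Y) = 4*0 = 0)
H(v) = 1
s(D, X) = X + (-34 + X)/(145 + D) (s(D, X) = 1*X + (X - 34)/(D + 145) = X + (-34 + X)/(145 + D))
(s(C(10, -14), 64) + (-55*(-111) - 90))*(-39309 - 3690) = ((-34 + 146*64 + 0*64)/(145 + 0) + (-55*(-111) - 90))*(-39309 - 3690) = ((-34 + 9344 + 0)/145 + (6105 - 90))*(-42999) = ((1/145)*9310 + 6015)*(-42999) = (1862/29 + 6015)*(-42999) = (176297/29)*(-42999) = -7580594703/29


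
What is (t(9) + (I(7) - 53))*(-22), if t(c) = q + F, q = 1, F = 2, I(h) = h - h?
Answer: 1100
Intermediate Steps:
I(h) = 0
t(c) = 3 (t(c) = 1 + 2 = 3)
(t(9) + (I(7) - 53))*(-22) = (3 + (0 - 53))*(-22) = (3 - 53)*(-22) = -50*(-22) = 1100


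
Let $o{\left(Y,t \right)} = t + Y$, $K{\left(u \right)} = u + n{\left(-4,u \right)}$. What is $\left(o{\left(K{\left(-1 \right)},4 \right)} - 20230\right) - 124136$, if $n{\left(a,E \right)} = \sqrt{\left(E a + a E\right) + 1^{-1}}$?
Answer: $-144360$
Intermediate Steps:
$n{\left(a,E \right)} = \sqrt{1 + 2 E a}$ ($n{\left(a,E \right)} = \sqrt{\left(E a + E a\right) + 1} = \sqrt{2 E a + 1} = \sqrt{1 + 2 E a}$)
$K{\left(u \right)} = u + \sqrt{1 - 8 u}$ ($K{\left(u \right)} = u + \sqrt{1 + 2 u \left(-4\right)} = u + \sqrt{1 - 8 u}$)
$o{\left(Y,t \right)} = Y + t$
$\left(o{\left(K{\left(-1 \right)},4 \right)} - 20230\right) - 124136 = \left(\left(\left(-1 + \sqrt{1 - -8}\right) + 4\right) - 20230\right) - 124136 = \left(\left(\left(-1 + \sqrt{1 + 8}\right) + 4\right) - 20230\right) - 124136 = \left(\left(\left(-1 + \sqrt{9}\right) + 4\right) - 20230\right) - 124136 = \left(\left(\left(-1 + 3\right) + 4\right) - 20230\right) - 124136 = \left(\left(2 + 4\right) - 20230\right) - 124136 = \left(6 - 20230\right) - 124136 = -20224 - 124136 = -144360$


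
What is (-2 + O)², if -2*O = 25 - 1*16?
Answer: 169/4 ≈ 42.250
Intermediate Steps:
O = -9/2 (O = -(25 - 1*16)/2 = -(25 - 16)/2 = -½*9 = -9/2 ≈ -4.5000)
(-2 + O)² = (-2 - 9/2)² = (-13/2)² = 169/4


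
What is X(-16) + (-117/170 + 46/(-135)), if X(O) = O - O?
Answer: -4723/4590 ≈ -1.0290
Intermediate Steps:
X(O) = 0
X(-16) + (-117/170 + 46/(-135)) = 0 + (-117/170 + 46/(-135)) = 0 + (-117*1/170 + 46*(-1/135)) = 0 + (-117/170 - 46/135) = 0 - 4723/4590 = -4723/4590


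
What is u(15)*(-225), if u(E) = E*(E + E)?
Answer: -101250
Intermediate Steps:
u(E) = 2*E² (u(E) = E*(2*E) = 2*E²)
u(15)*(-225) = (2*15²)*(-225) = (2*225)*(-225) = 450*(-225) = -101250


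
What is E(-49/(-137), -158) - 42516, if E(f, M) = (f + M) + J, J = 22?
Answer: -5843275/137 ≈ -42652.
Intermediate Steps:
E(f, M) = 22 + M + f (E(f, M) = (f + M) + 22 = (M + f) + 22 = 22 + M + f)
E(-49/(-137), -158) - 42516 = (22 - 158 - 49/(-137)) - 42516 = (22 - 158 - 49*(-1/137)) - 42516 = (22 - 158 + 49/137) - 42516 = -18583/137 - 42516 = -5843275/137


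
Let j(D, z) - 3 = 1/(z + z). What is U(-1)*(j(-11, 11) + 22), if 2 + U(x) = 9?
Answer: 3857/22 ≈ 175.32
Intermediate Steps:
j(D, z) = 3 + 1/(2*z) (j(D, z) = 3 + 1/(z + z) = 3 + 1/(2*z))
U(x) = 7 (U(x) = -2 + 9 = 7)
U(-1)*(j(-11, 11) + 22) = 7*((3 + (½)/11) + 22) = 7*((3 + (½)*(1/11)) + 22) = 7*((3 + 1/22) + 22) = 7*(67/22 + 22) = 7*(551/22) = 3857/22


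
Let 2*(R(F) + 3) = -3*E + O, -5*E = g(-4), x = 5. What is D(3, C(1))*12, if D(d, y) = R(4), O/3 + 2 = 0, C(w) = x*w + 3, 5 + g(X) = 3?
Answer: -396/5 ≈ -79.200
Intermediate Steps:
g(X) = -2 (g(X) = -5 + 3 = -2)
C(w) = 3 + 5*w (C(w) = 5*w + 3 = 3 + 5*w)
E = ⅖ (E = -⅕*(-2) = ⅖ ≈ 0.40000)
O = -6 (O = -6 + 3*0 = -6 + 0 = -6)
R(F) = -33/5 (R(F) = -3 + (-3*⅖ - 6)/2 = -3 + (-6/5 - 6)/2 = -3 + (½)*(-36/5) = -3 - 18/5 = -33/5)
D(d, y) = -33/5
D(3, C(1))*12 = -33/5*12 = -396/5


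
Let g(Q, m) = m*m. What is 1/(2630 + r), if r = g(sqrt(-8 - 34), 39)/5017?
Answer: 5017/13196231 ≈ 0.00038018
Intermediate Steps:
g(Q, m) = m**2
r = 1521/5017 (r = 39**2/5017 = 1521*(1/5017) = 1521/5017 ≈ 0.30317)
1/(2630 + r) = 1/(2630 + 1521/5017) = 1/(13196231/5017) = 5017/13196231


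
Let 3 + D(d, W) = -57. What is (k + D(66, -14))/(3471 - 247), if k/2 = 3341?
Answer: 3311/1612 ≈ 2.0540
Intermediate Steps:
k = 6682 (k = 2*3341 = 6682)
D(d, W) = -60 (D(d, W) = -3 - 57 = -60)
(k + D(66, -14))/(3471 - 247) = (6682 - 60)/(3471 - 247) = 6622/3224 = 6622*(1/3224) = 3311/1612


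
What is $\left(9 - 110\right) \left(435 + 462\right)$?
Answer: $-90597$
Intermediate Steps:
$\left(9 - 110\right) \left(435 + 462\right) = \left(9 - 110\right) 897 = \left(-101\right) 897 = -90597$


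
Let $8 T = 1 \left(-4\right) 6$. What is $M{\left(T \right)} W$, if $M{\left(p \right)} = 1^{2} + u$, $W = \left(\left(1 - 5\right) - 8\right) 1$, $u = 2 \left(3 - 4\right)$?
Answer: $12$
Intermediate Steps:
$u = -2$ ($u = 2 \left(-1\right) = -2$)
$W = -12$ ($W = \left(-4 - 8\right) 1 = \left(-12\right) 1 = -12$)
$T = -3$ ($T = \frac{1 \left(-4\right) 6}{8} = \frac{\left(-4\right) 6}{8} = \frac{1}{8} \left(-24\right) = -3$)
$M{\left(p \right)} = -1$ ($M{\left(p \right)} = 1^{2} - 2 = 1 - 2 = -1$)
$M{\left(T \right)} W = \left(-1\right) \left(-12\right) = 12$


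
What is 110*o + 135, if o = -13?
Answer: -1295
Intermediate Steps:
110*o + 135 = 110*(-13) + 135 = -1430 + 135 = -1295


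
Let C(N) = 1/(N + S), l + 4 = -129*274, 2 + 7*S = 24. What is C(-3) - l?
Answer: 35357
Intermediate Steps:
S = 22/7 (S = -2/7 + (⅐)*24 = -2/7 + 24/7 = 22/7 ≈ 3.1429)
l = -35350 (l = -4 - 129*274 = -4 - 35346 = -35350)
C(N) = 1/(22/7 + N) (C(N) = 1/(N + 22/7) = 1/(22/7 + N))
C(-3) - l = 7/(22 + 7*(-3)) - 1*(-35350) = 7/(22 - 21) + 35350 = 7/1 + 35350 = 7*1 + 35350 = 7 + 35350 = 35357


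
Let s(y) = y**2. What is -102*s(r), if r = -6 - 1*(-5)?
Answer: -102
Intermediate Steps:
r = -1 (r = -6 + 5 = -1)
-102*s(r) = -102*(-1)**2 = -102*1 = -102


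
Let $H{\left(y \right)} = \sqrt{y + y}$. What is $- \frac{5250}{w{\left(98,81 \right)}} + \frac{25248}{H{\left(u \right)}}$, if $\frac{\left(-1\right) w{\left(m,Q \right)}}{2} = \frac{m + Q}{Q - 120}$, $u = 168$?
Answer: $- \frac{102375}{179} + \frac{2104 \sqrt{21}}{7} \approx 805.46$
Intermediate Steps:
$H{\left(y \right)} = \sqrt{2} \sqrt{y}$ ($H{\left(y \right)} = \sqrt{2 y} = \sqrt{2} \sqrt{y}$)
$w{\left(m,Q \right)} = - \frac{2 \left(Q + m\right)}{-120 + Q}$ ($w{\left(m,Q \right)} = - 2 \frac{m + Q}{Q - 120} = - 2 \frac{Q + m}{Q - 120} = - 2 \frac{Q + m}{-120 + Q} = - \frac{2 \left(Q + m\right)}{-120 + Q}$)
$- \frac{5250}{w{\left(98,81 \right)}} + \frac{25248}{H{\left(u \right)}} = - \frac{5250}{2 \frac{1}{-120 + 81} \left(\left(-1\right) 81 - 98\right)} + \frac{25248}{\sqrt{2} \sqrt{168}} = - \frac{5250}{2 \frac{1}{-39} \left(-81 - 98\right)} + \frac{25248}{\sqrt{2} \cdot 2 \sqrt{42}} = - \frac{5250}{2 \left(- \frac{1}{39}\right) \left(-179\right)} + \frac{25248}{4 \sqrt{21}} = - \frac{5250}{\frac{358}{39}} + 25248 \frac{\sqrt{21}}{84} = \left(-5250\right) \frac{39}{358} + \frac{2104 \sqrt{21}}{7} = - \frac{102375}{179} + \frac{2104 \sqrt{21}}{7}$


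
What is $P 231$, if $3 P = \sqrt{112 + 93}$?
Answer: $77 \sqrt{205} \approx 1102.5$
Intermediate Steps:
$P = \frac{\sqrt{205}}{3}$ ($P = \frac{\sqrt{112 + 93}}{3} = \frac{\sqrt{205}}{3} \approx 4.7726$)
$P 231 = \frac{\sqrt{205}}{3} \cdot 231 = 77 \sqrt{205}$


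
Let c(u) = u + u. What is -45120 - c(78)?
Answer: -45276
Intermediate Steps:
c(u) = 2*u
-45120 - c(78) = -45120 - 2*78 = -45120 - 1*156 = -45120 - 156 = -45276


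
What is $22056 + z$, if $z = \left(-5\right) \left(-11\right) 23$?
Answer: $23321$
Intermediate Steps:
$z = 1265$ ($z = 55 \cdot 23 = 1265$)
$22056 + z = 22056 + 1265 = 23321$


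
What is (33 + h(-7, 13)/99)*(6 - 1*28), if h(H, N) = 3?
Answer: -2180/3 ≈ -726.67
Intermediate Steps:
(33 + h(-7, 13)/99)*(6 - 1*28) = (33 + 3/99)*(6 - 1*28) = (33 + 3*(1/99))*(6 - 28) = (33 + 1/33)*(-22) = (1090/33)*(-22) = -2180/3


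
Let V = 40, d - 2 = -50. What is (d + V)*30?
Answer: -240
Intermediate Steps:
d = -48 (d = 2 - 50 = -48)
(d + V)*30 = (-48 + 40)*30 = -8*30 = -240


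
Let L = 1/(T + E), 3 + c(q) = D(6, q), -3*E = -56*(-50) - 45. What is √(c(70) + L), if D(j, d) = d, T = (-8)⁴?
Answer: √6088860562/9533 ≈ 8.1854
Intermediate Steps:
T = 4096
E = -2755/3 (E = -(-56*(-50) - 45)/3 = -(2800 - 45)/3 = -⅓*2755 = -2755/3 ≈ -918.33)
c(q) = -3 + q
L = 3/9533 (L = 1/(4096 - 2755/3) = 1/(9533/3) = 3/9533 ≈ 0.00031470)
√(c(70) + L) = √((-3 + 70) + 3/9533) = √(67 + 3/9533) = √(638714/9533) = √6088860562/9533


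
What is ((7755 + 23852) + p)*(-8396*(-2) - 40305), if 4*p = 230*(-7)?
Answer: -1467422817/2 ≈ -7.3371e+8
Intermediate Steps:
p = -805/2 (p = (230*(-7))/4 = (1/4)*(-1610) = -805/2 ≈ -402.50)
((7755 + 23852) + p)*(-8396*(-2) - 40305) = ((7755 + 23852) - 805/2)*(-8396*(-2) - 40305) = (31607 - 805/2)*(16792 - 40305) = (62409/2)*(-23513) = -1467422817/2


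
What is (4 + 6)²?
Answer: 100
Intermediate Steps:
(4 + 6)² = 10² = 100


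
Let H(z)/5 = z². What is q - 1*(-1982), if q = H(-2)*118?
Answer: 4342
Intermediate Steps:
H(z) = 5*z²
q = 2360 (q = (5*(-2)²)*118 = (5*4)*118 = 20*118 = 2360)
q - 1*(-1982) = 2360 - 1*(-1982) = 2360 + 1982 = 4342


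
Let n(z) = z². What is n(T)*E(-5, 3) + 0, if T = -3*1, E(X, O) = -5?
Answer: -45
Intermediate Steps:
T = -3
n(T)*E(-5, 3) + 0 = (-3)²*(-5) + 0 = 9*(-5) + 0 = -45 + 0 = -45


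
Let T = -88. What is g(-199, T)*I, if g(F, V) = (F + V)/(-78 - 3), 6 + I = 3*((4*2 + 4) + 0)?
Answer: 2870/27 ≈ 106.30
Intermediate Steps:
I = 30 (I = -6 + 3*((4*2 + 4) + 0) = -6 + 3*((8 + 4) + 0) = -6 + 3*(12 + 0) = -6 + 3*12 = -6 + 36 = 30)
g(F, V) = -F/81 - V/81 (g(F, V) = (F + V)/(-81) = (F + V)*(-1/81) = -F/81 - V/81)
g(-199, T)*I = (-1/81*(-199) - 1/81*(-88))*30 = (199/81 + 88/81)*30 = (287/81)*30 = 2870/27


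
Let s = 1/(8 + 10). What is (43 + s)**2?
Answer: 600625/324 ≈ 1853.8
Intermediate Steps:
s = 1/18 ≈ 0.055556
(43 + s)**2 = (43 + 1/18)**2 = (775/18)**2 = 600625/324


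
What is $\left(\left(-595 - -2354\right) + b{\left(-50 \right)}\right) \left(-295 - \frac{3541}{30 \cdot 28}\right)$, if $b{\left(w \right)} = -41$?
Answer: $- \frac{215901919}{420} \approx -5.1405 \cdot 10^{5}$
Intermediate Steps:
$\left(\left(-595 - -2354\right) + b{\left(-50 \right)}\right) \left(-295 - \frac{3541}{30 \cdot 28}\right) = \left(\left(-595 - -2354\right) - 41\right) \left(-295 - \frac{3541}{30 \cdot 28}\right) = \left(\left(-595 + 2354\right) - 41\right) \left(-295 - \frac{3541}{840}\right) = \left(1759 - 41\right) \left(-295 - \frac{3541}{840}\right) = 1718 \left(-295 - \frac{3541}{840}\right) = 1718 \left(- \frac{251341}{840}\right) = - \frac{215901919}{420}$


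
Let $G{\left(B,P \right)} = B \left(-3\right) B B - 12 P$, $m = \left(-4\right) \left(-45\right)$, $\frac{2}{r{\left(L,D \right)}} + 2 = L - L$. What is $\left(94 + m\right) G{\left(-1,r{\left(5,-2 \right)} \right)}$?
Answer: $4110$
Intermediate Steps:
$r{\left(L,D \right)} = -1$ ($r{\left(L,D \right)} = \frac{2}{-2 + \left(L - L\right)} = \frac{2}{-2 + 0} = \frac{2}{-2} = 2 \left(- \frac{1}{2}\right) = -1$)
$m = 180$
$G{\left(B,P \right)} = - 12 P - 3 B^{3}$ ($G{\left(B,P \right)} = - 3 B B B - 12 P = - 3 B^{2} B - 12 P = - 3 B^{3} - 12 P = - 12 P - 3 B^{3}$)
$\left(94 + m\right) G{\left(-1,r{\left(5,-2 \right)} \right)} = \left(94 + 180\right) \left(\left(-12\right) \left(-1\right) - 3 \left(-1\right)^{3}\right) = 274 \left(12 - -3\right) = 274 \left(12 + 3\right) = 274 \cdot 15 = 4110$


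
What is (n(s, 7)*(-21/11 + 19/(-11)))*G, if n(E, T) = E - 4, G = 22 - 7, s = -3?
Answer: 4200/11 ≈ 381.82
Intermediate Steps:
G = 15
n(E, T) = -4 + E
(n(s, 7)*(-21/11 + 19/(-11)))*G = ((-4 - 3)*(-21/11 + 19/(-11)))*15 = -7*(-21*1/11 + 19*(-1/11))*15 = -7*(-21/11 - 19/11)*15 = -7*(-40/11)*15 = (280/11)*15 = 4200/11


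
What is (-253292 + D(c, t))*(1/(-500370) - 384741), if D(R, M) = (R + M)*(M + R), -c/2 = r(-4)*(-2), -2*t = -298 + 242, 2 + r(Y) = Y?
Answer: 24379442826507098/250185 ≈ 9.7446e+10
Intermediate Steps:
r(Y) = -2 + Y
t = 28 (t = -(-298 + 242)/2 = -1/2*(-56) = 28)
c = -24 (c = -2*(-2 - 4)*(-2) = -(-12)*(-2) = -2*12 = -24)
D(R, M) = (M + R)**2 (D(R, M) = (M + R)*(M + R) = (M + R)**2)
(-253292 + D(c, t))*(1/(-500370) - 384741) = (-253292 + (28 - 24)**2)*(1/(-500370) - 384741) = (-253292 + 4**2)*(-1/500370 - 384741) = (-253292 + 16)*(-192512854171/500370) = -253276*(-192512854171/500370) = 24379442826507098/250185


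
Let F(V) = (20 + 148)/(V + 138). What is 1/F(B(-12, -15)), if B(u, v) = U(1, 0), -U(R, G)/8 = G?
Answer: 23/28 ≈ 0.82143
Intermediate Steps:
U(R, G) = -8*G
B(u, v) = 0 (B(u, v) = -8*0 = 0)
F(V) = 168/(138 + V)
1/F(B(-12, -15)) = 1/(168/(138 + 0)) = 1/(168/138) = 1/(168*(1/138)) = 1/(28/23) = 23/28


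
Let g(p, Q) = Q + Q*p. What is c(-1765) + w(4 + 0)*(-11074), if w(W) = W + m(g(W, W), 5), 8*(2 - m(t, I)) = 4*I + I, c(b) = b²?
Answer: 12333549/4 ≈ 3.0834e+6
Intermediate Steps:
m(t, I) = 2 - 5*I/8 (m(t, I) = 2 - (4*I + I)/8 = 2 - 5*I/8)
w(W) = -9/8 + W (w(W) = W + (2 - 5/8*5) = W + (2 - 25/8) = W - 9/8 = -9/8 + W)
c(-1765) + w(4 + 0)*(-11074) = (-1765)² + (-9/8 + (4 + 0))*(-11074) = 3115225 + (-9/8 + 4)*(-11074) = 3115225 + (23/8)*(-11074) = 3115225 - 127351/4 = 12333549/4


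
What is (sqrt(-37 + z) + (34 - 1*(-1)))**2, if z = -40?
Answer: (35 + I*sqrt(77))**2 ≈ 1148.0 + 614.25*I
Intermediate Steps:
(sqrt(-37 + z) + (34 - 1*(-1)))**2 = (sqrt(-37 - 40) + (34 - 1*(-1)))**2 = (sqrt(-77) + (34 + 1))**2 = (I*sqrt(77) + 35)**2 = (35 + I*sqrt(77))**2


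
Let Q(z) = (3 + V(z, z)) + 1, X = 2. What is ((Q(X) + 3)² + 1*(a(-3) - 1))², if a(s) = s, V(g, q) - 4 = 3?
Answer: 36864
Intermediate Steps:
V(g, q) = 7 (V(g, q) = 4 + 3 = 7)
Q(z) = 11 (Q(z) = (3 + 7) + 1 = 10 + 1 = 11)
((Q(X) + 3)² + 1*(a(-3) - 1))² = ((11 + 3)² + 1*(-3 - 1))² = (14² + 1*(-4))² = (196 - 4)² = 192² = 36864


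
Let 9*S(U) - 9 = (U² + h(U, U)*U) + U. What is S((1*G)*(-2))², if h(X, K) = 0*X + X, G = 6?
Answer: 9025/9 ≈ 1002.8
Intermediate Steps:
h(X, K) = X (h(X, K) = 0 + X = X)
S(U) = 1 + U/9 + 2*U²/9 (S(U) = 1 + ((U² + U*U) + U)/9 = 1 + ((U² + U²) + U)/9 = 1 + (2*U² + U)/9 = 1 + (U + 2*U²)/9 = 1 + (U/9 + 2*U²/9) = 1 + U/9 + 2*U²/9)
S((1*G)*(-2))² = (1 + ((1*6)*(-2))/9 + 2*((1*6)*(-2))²/9)² = (1 + (6*(-2))/9 + 2*(6*(-2))²/9)² = (1 + (⅑)*(-12) + (2/9)*(-12)²)² = (1 - 4/3 + (2/9)*144)² = (1 - 4/3 + 32)² = (95/3)² = 9025/9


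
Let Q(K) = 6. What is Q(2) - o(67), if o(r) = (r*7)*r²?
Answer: -2105335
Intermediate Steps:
o(r) = 7*r³ (o(r) = (7*r)*r² = 7*r³)
Q(2) - o(67) = 6 - 7*67³ = 6 - 7*300763 = 6 - 1*2105341 = 6 - 2105341 = -2105335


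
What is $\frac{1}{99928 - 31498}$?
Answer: $\frac{1}{68430} \approx 1.4613 \cdot 10^{-5}$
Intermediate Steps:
$\frac{1}{99928 - 31498} = \frac{1}{68430}$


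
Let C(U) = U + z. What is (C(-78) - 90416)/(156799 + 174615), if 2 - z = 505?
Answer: -90997/331414 ≈ -0.27457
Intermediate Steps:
z = -503 (z = 2 - 1*505 = 2 - 505 = -503)
C(U) = -503 + U (C(U) = U - 503 = -503 + U)
(C(-78) - 90416)/(156799 + 174615) = ((-503 - 78) - 90416)/(156799 + 174615) = (-581 - 90416)/331414 = -90997*1/331414 = -90997/331414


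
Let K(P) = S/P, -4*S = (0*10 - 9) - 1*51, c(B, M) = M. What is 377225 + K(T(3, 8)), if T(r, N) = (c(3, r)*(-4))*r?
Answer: 4526695/12 ≈ 3.7722e+5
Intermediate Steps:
T(r, N) = -4*r**2 (T(r, N) = (r*(-4))*r = (-4*r)*r = -4*r**2)
S = 15 (S = -((0*10 - 9) - 1*51)/4 = -((0 - 9) - 51)/4 = -(-9 - 51)/4 = -1/4*(-60) = 15)
K(P) = 15/P
377225 + K(T(3, 8)) = 377225 + 15/((-4*3**2)) = 377225 + 15/((-4*9)) = 377225 + 15/(-36) = 377225 + 15*(-1/36) = 377225 - 5/12 = 4526695/12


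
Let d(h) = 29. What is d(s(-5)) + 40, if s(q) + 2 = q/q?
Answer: 69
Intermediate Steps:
s(q) = -1 (s(q) = -2 + q/q = -2 + 1 = -1)
d(s(-5)) + 40 = 29 + 40 = 69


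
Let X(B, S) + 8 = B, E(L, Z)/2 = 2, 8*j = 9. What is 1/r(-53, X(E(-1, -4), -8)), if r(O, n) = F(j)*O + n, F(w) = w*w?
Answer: -64/4549 ≈ -0.014069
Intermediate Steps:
j = 9/8 (j = (⅛)*9 = 9/8 ≈ 1.1250)
E(L, Z) = 4 (E(L, Z) = 2*2 = 4)
X(B, S) = -8 + B
F(w) = w²
r(O, n) = n + 81*O/64 (r(O, n) = (9/8)²*O + n = 81*O/64 + n = n + 81*O/64)
1/r(-53, X(E(-1, -4), -8)) = 1/((-8 + 4) + (81/64)*(-53)) = 1/(-4 - 4293/64) = 1/(-4549/64) = -64/4549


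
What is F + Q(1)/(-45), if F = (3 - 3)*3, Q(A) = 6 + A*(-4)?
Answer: -2/45 ≈ -0.044444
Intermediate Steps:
Q(A) = 6 - 4*A
F = 0 (F = 0*3 = 0)
F + Q(1)/(-45) = 0 + (6 - 4*1)/(-45) = 0 - (6 - 4)/45 = 0 - 1/45*2 = 0 - 2/45 = -2/45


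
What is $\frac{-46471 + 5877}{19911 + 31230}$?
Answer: $- \frac{40594}{51141} \approx -0.79377$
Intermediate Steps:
$\frac{-46471 + 5877}{19911 + 31230} = - \frac{40594}{51141}$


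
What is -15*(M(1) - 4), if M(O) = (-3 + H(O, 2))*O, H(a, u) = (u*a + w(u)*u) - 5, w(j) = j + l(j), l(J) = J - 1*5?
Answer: 180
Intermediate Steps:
l(J) = -5 + J (l(J) = J - 5 = -5 + J)
w(j) = -5 + 2*j (w(j) = j + (-5 + j) = -5 + 2*j)
H(a, u) = -5 + a*u + u*(-5 + 2*u) (H(a, u) = (u*a + (-5 + 2*u)*u) - 5 = (a*u + u*(-5 + 2*u)) - 5 = -5 + a*u + u*(-5 + 2*u))
M(O) = O*(-10 + 2*O) (M(O) = (-3 + (-5 + O*2 + 2*(-5 + 2*2)))*O = (-3 + (-5 + 2*O + 2*(-5 + 4)))*O = (-3 + (-5 + 2*O + 2*(-1)))*O = (-3 + (-5 + 2*O - 2))*O = (-3 + (-7 + 2*O))*O = (-10 + 2*O)*O = O*(-10 + 2*O))
-15*(M(1) - 4) = -15*(2*1*(-5 + 1) - 4) = -15*(2*1*(-4) - 4) = -15*(-8 - 4) = -15*(-12) = 180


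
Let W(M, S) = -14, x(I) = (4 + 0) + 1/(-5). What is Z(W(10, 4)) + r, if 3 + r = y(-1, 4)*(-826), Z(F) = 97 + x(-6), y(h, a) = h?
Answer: 4619/5 ≈ 923.80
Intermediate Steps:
x(I) = 19/5 (x(I) = 4 - 1/5 = 19/5)
Z(F) = 504/5 (Z(F) = 97 + 19/5 = 504/5)
r = 823 (r = -3 - 1*(-826) = -3 + 826 = 823)
Z(W(10, 4)) + r = 504/5 + 823 = 4619/5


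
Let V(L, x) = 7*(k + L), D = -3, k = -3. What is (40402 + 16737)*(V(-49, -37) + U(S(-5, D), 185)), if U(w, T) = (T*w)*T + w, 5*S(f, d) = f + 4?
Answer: -2059632394/5 ≈ -4.1193e+8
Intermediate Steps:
V(L, x) = -21 + 7*L (V(L, x) = 7*(-3 + L) = -21 + 7*L)
S(f, d) = ⅘ + f/5 (S(f, d) = (f + 4)/5 = (4 + f)/5 = ⅘ + f/5)
U(w, T) = w + w*T² (U(w, T) = w*T² + w = w + w*T²)
(40402 + 16737)*(V(-49, -37) + U(S(-5, D), 185)) = (40402 + 16737)*((-21 + 7*(-49)) + (⅘ + (⅕)*(-5))*(1 + 185²)) = 57139*((-21 - 343) + (⅘ - 1)*(1 + 34225)) = 57139*(-364 - ⅕*34226) = 57139*(-364 - 34226/5) = 57139*(-36046/5) = -2059632394/5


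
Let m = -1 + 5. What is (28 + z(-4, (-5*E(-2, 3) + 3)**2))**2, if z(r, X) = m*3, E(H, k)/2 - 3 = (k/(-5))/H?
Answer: 1600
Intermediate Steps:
E(H, k) = 6 - 2*k/(5*H) (E(H, k) = 6 + 2*((k/(-5))/H) = 6 + 2*((k*(-1/5))/H) = 6 + 2*((-k/5)/H) = 6 + 2*(-k/(5*H)) = 6 - 2*k/(5*H))
m = 4
z(r, X) = 12 (z(r, X) = 4*3 = 12)
(28 + z(-4, (-5*E(-2, 3) + 3)**2))**2 = (28 + 12)**2 = 40**2 = 1600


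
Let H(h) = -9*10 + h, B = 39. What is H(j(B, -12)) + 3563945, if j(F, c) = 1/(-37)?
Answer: 131862634/37 ≈ 3.5639e+6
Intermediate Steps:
j(F, c) = -1/37
H(h) = -90 + h
H(j(B, -12)) + 3563945 = (-90 - 1/37) + 3563945 = -3331/37 + 3563945 = 131862634/37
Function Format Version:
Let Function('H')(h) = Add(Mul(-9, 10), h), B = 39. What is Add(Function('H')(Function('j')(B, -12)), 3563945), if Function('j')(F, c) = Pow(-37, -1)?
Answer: Rational(131862634, 37) ≈ 3.5639e+6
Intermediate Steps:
Function('j')(F, c) = Rational(-1, 37)
Function('H')(h) = Add(-90, h)
Add(Function('H')(Function('j')(B, -12)), 3563945) = Add(Add(-90, Rational(-1, 37)), 3563945) = Add(Rational(-3331, 37), 3563945) = Rational(131862634, 37)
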